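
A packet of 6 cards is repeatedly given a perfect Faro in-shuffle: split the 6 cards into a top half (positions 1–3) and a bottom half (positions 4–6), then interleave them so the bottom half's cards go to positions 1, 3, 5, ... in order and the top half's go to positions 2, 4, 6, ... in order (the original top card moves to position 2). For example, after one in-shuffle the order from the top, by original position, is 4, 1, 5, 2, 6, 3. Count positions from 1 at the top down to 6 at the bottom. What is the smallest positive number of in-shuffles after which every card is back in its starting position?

The in-shuffle permutes the 6 positions with cycle lengths [3, 3].
Every card is home exactly when every cycle has completed a whole number of laps, i.e. after lcm(3) = 3 in-shuffles.

3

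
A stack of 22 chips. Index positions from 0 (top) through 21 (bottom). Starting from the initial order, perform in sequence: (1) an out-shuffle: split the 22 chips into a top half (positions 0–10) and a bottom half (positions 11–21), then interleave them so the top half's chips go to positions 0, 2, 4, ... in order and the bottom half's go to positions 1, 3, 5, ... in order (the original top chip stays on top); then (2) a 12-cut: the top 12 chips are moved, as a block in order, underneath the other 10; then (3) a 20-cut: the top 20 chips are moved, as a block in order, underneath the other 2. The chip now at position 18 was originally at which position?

3

Undo the operations in reverse order, starting from position 18:
  undo op 3 (cut 20): 18 ← 16
  undo op 2 (cut 12): 16 ← 6
  undo op 1 (out-shuffle, from top half): 6 ← 3
So the chip at position 18 came from original position 3.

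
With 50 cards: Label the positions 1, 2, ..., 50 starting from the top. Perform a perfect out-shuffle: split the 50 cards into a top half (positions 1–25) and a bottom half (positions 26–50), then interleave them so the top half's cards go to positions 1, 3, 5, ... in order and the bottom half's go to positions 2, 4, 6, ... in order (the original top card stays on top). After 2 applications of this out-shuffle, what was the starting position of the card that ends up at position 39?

35

Work backwards from position 39, undoing one out-shuffle at a time:
39 ← 20 ← 35
So the card now at position 39 started at position 35.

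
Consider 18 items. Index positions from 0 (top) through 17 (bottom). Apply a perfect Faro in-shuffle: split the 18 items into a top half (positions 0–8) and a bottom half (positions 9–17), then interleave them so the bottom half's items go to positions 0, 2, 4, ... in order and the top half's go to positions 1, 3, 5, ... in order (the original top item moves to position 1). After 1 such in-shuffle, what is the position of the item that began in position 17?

16

Track the item's position through each in-shuffle:
17 → 16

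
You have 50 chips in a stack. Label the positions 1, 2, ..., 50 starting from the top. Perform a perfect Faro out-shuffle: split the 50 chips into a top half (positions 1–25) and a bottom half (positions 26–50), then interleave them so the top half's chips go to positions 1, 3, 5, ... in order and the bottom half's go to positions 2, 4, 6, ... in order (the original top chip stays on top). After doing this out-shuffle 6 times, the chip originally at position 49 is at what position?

Track the chip's position through each out-shuffle:
49 → 48 → 46 → 42 → 34 → 18 → 35

35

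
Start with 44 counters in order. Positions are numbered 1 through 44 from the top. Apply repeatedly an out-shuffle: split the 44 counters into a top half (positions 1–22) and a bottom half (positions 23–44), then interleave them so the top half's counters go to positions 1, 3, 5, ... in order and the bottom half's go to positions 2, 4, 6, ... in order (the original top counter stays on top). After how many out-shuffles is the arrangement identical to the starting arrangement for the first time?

The out-shuffle permutes the 44 positions with cycle lengths [1, 1, 14, 14, 14].
Every counter is home exactly when every cycle has completed a whole number of laps, i.e. after lcm(1, 14) = 14 out-shuffles.

14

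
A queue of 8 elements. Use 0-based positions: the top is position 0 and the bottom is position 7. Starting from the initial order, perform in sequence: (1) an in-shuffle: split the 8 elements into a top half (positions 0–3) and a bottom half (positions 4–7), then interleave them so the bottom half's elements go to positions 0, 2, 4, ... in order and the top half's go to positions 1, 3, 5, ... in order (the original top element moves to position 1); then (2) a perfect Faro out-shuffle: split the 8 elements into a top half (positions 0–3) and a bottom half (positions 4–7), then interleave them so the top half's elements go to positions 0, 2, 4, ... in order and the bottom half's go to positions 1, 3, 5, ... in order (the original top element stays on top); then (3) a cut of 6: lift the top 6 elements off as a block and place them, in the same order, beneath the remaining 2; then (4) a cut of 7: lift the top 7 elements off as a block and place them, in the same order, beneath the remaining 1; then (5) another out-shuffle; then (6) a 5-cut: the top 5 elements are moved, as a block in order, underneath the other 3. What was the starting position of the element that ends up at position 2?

Undo the operations in reverse order, starting from position 2:
  undo op 6 (cut 5): 2 ← 7
  undo op 5 (out-shuffle, from bottom half): 7 ← 7
  undo op 4 (cut 7): 7 ← 6
  undo op 3 (cut 6): 6 ← 4
  undo op 2 (out-shuffle, from top half): 4 ← 2
  undo op 1 (in-shuffle, from bottom half): 2 ← 5
So the element at position 2 came from original position 5.

5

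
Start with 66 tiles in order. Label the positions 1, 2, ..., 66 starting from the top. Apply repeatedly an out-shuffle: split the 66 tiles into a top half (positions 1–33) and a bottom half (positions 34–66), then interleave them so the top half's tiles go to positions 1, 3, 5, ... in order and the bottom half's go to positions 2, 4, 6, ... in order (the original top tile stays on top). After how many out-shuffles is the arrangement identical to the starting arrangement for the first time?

The out-shuffle permutes the 66 positions with cycle lengths [1, 1, 4, 12, 12, 12, 12, 12].
Every tile is home exactly when every cycle has completed a whole number of laps, i.e. after lcm(1, 4, 12) = 12 out-shuffles.

12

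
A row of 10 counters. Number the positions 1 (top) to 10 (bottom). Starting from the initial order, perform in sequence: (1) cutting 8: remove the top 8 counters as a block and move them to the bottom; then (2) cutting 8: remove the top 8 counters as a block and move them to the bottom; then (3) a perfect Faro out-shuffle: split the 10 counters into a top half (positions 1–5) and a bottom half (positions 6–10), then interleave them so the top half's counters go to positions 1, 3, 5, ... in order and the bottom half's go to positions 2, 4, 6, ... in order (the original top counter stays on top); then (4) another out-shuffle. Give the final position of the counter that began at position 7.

1

Track the counter from position 7 forward through each operation:
  after op 1 (cut 8): 7 → 9
  after op 2 (cut 8): 9 → 1
  after op 3 (out-shuffle): 1 → 1
  after op 4 (out-shuffle): 1 → 1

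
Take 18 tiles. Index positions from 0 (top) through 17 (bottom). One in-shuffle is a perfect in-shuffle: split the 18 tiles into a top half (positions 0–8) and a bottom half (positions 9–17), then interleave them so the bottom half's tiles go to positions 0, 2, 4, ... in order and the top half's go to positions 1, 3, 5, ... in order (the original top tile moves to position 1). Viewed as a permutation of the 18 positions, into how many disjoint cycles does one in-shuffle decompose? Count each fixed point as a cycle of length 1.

Trace each unvisited position around until it returns:
(0 1 3 7 15 12 ... len 18)
1 cycle in total.

1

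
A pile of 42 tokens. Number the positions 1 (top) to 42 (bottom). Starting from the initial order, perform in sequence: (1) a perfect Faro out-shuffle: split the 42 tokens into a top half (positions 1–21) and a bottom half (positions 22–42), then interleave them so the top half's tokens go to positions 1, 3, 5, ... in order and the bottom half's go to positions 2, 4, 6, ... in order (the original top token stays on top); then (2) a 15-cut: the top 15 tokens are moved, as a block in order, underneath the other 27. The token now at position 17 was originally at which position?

Undo the operations in reverse order, starting from position 17:
  undo op 2 (cut 15): 17 ← 32
  undo op 1 (out-shuffle, from bottom half): 32 ← 37
So the token at position 17 came from original position 37.

37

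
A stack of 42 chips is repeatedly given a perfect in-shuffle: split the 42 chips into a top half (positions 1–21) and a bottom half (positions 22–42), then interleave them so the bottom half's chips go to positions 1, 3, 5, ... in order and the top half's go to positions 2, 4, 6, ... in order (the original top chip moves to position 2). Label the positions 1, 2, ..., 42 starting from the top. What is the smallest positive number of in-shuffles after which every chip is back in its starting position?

14

The in-shuffle permutes the 42 positions with cycle lengths [14, 14, 14].
Every chip is home exactly when every cycle has completed a whole number of laps, i.e. after lcm(14) = 14 in-shuffles.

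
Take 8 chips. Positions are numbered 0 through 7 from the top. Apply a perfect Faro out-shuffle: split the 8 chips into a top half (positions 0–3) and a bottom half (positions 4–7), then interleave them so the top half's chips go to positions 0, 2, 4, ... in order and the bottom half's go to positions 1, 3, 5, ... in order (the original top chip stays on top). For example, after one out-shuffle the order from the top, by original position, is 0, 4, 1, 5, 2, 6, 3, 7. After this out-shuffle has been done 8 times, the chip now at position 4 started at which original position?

1

Work backwards from position 4, undoing one out-shuffle at a time:
4 ← 2 ← 1 ← 4 ← 2 ← 1 ← 4 ← 2 ← 1
So the chip now at position 4 started at position 1.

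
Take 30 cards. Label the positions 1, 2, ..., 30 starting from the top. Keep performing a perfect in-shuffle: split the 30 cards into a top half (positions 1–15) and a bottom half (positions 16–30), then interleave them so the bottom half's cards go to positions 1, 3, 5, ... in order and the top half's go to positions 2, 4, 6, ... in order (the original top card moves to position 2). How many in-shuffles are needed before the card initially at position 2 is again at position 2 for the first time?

Follow position 2 under repeated in-shuffles:
2 → 4 → 8 → 16 → 1 → 2
It first returns after 5 in-shuffles.

5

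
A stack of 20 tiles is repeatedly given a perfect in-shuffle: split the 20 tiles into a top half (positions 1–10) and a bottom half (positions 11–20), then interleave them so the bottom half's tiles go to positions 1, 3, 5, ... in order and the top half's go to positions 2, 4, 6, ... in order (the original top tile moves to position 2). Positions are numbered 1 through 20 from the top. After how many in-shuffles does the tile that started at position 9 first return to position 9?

Follow position 9 under repeated in-shuffles:
9 → 18 → 15 → 9
It first returns after 3 in-shuffles.

3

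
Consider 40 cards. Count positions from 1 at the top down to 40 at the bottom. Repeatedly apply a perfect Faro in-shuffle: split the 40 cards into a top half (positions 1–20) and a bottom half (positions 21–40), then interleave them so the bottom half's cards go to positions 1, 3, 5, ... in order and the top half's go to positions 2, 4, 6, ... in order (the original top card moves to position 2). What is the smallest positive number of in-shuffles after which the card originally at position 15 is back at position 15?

20

Follow position 15 under repeated in-shuffles:
15 → 30 → 19 → 38 → 35 → 29 → 17 → 34 → 27 → 13 → 26 → 11 → 22 → 3 → 6 → 12 → 24 → 7 → 14 → 28 → 15
It first returns after 20 in-shuffles.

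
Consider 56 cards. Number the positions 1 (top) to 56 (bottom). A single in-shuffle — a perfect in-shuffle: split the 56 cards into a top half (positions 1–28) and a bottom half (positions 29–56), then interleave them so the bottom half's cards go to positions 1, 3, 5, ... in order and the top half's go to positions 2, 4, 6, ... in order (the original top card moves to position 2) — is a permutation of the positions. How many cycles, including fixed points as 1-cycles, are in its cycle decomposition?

4

Trace each unvisited position around until it returns:
(1 2 4 8 16 32 ... len 18) (3 6 12 24 48 39 ... len 18) (5 10 20 40 23 46 ... len 18) (19 38)
4 cycles in total.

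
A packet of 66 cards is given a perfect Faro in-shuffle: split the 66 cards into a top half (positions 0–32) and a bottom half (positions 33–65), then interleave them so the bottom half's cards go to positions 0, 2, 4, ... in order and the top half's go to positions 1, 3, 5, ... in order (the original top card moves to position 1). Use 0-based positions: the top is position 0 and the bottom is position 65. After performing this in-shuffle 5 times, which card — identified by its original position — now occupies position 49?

55

Work backwards from position 49, undoing one in-shuffle at a time:
49 ← 24 ← 45 ← 22 ← 44 ← 55
So the card now at position 49 started at position 55.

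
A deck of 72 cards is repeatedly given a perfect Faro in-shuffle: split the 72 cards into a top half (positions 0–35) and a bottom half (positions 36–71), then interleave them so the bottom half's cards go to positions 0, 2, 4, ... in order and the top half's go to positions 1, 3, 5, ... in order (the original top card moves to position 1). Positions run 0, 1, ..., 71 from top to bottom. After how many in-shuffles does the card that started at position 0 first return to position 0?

Follow position 0 under repeated in-shuffles:
0 → 1 → 3 → 7 → 15 → 31 → 63 → 54 → 36 → 0
It first returns after 9 in-shuffles.

9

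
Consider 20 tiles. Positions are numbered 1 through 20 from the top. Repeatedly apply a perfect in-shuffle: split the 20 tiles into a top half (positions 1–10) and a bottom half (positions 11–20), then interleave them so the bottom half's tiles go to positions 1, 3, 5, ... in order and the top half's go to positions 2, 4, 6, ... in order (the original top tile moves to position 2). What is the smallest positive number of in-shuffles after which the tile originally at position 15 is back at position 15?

Follow position 15 under repeated in-shuffles:
15 → 9 → 18 → 15
It first returns after 3 in-shuffles.

3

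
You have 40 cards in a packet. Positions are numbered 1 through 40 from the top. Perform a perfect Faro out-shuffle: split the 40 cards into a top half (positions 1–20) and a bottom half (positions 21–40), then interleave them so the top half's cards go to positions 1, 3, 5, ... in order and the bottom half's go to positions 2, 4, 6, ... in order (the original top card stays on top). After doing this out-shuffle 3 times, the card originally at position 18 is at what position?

20

Track the card's position through each out-shuffle:
18 → 35 → 30 → 20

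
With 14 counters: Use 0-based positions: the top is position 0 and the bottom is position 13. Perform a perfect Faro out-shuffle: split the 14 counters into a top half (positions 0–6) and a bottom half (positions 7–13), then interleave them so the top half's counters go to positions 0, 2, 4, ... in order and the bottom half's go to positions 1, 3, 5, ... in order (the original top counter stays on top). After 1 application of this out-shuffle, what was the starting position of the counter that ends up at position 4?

Work backwards from position 4, undoing one out-shuffle at a time:
4 ← 2
So the counter now at position 4 started at position 2.

2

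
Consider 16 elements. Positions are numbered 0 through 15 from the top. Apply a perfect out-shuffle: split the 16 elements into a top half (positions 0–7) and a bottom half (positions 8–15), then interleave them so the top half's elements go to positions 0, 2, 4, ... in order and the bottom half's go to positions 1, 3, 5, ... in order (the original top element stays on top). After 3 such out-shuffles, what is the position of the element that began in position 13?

Track the element's position through each out-shuffle:
13 → 11 → 7 → 14

14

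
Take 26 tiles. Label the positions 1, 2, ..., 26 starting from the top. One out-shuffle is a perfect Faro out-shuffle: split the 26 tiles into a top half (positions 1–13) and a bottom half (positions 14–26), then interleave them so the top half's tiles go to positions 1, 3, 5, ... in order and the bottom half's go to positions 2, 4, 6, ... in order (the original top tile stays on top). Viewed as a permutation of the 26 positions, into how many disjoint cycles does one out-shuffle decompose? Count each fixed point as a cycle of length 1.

4

Trace each unvisited position around until it returns:
(1) (2 3 5 9 17 8 ... len 20) (6 11 21 16) (26)
4 cycles in total.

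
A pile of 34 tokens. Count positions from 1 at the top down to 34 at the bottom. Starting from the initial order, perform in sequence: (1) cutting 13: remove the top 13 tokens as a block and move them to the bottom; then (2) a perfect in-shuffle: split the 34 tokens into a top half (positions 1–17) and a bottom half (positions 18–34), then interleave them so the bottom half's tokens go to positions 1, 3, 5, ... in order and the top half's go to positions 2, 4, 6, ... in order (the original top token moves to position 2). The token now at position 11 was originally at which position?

Undo the operations in reverse order, starting from position 11:
  undo op 2 (in-shuffle, from bottom half): 11 ← 23
  undo op 1 (cut 13): 23 ← 2
So the token at position 11 came from original position 2.

2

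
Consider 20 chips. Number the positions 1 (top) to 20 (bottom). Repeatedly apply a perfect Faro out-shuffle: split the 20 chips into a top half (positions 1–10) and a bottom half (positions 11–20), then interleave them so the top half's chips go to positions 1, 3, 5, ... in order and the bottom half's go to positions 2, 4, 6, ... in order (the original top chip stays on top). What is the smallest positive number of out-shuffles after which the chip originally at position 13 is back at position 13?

18

Follow position 13 under repeated out-shuffles:
13 → 6 → 11 → 2 → 3 → 5 → 9 → 17 → 14 → 8 → 15 → 10 → 19 → 18 → 16 → 12 → 4 → 7 → 13
It first returns after 18 out-shuffles.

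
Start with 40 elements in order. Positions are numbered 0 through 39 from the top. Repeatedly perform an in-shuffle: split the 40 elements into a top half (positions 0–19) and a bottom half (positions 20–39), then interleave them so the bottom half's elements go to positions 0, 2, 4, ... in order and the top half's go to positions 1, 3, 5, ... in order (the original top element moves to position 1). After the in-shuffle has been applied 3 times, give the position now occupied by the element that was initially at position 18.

28

Track the element's position through each in-shuffle:
18 → 37 → 34 → 28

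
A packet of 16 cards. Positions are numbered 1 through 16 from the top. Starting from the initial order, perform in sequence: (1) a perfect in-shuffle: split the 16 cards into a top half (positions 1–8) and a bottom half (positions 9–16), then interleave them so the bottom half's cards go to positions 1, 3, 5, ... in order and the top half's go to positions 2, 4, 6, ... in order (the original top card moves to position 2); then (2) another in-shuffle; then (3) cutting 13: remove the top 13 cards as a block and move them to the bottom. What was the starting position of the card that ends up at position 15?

3

Undo the operations in reverse order, starting from position 15:
  undo op 3 (cut 13): 15 ← 12
  undo op 2 (in-shuffle, from top half): 12 ← 6
  undo op 1 (in-shuffle, from top half): 6 ← 3
So the card at position 15 came from original position 3.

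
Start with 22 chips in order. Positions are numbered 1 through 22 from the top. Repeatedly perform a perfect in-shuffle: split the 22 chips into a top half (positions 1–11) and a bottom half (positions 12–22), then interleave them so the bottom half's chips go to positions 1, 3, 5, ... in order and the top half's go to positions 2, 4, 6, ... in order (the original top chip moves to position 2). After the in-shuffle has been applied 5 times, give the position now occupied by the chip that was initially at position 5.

22

Track the chip's position through each in-shuffle:
5 → 10 → 20 → 17 → 11 → 22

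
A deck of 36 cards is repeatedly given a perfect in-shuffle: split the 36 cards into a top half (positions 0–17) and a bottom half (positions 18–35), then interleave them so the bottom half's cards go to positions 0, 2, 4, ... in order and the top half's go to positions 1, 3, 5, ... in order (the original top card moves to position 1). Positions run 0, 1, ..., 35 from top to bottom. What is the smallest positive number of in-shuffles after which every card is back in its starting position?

36

The in-shuffle permutes the 36 positions with cycle lengths [36].
Every card is home exactly when every cycle has completed a whole number of laps, i.e. after lcm(36) = 36 in-shuffles.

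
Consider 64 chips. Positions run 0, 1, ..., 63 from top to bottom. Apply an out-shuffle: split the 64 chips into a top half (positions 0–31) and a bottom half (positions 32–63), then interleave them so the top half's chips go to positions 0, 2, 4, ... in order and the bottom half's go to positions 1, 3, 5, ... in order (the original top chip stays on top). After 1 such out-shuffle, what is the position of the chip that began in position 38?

13

Track the chip's position through each out-shuffle:
38 → 13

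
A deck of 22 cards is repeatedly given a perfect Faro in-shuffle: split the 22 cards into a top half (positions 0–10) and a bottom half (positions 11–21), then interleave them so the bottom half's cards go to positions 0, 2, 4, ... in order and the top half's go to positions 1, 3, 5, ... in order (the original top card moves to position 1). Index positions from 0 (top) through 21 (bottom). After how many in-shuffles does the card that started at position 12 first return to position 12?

Follow position 12 under repeated in-shuffles:
12 → 2 → 5 → 11 → 0 → 1 → 3 → 7 → 15 → 8 → 17 → 12
It first returns after 11 in-shuffles.

11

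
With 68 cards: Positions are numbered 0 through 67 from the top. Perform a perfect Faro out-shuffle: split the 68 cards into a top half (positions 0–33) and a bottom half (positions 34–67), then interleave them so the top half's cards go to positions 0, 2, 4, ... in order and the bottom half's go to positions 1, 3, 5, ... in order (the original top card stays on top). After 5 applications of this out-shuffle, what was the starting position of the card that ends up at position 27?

Work backwards from position 27, undoing one out-shuffle at a time:
27 ← 47 ← 57 ← 62 ← 31 ← 49
So the card now at position 27 started at position 49.

49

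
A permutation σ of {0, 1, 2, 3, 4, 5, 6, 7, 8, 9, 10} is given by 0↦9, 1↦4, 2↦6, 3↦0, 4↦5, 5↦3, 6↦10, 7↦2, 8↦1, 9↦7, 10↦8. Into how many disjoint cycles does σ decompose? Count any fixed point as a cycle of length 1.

Cycle decomposition: (0 9 7 2 6 10 8 1 4 5 3).
1 cycle.

1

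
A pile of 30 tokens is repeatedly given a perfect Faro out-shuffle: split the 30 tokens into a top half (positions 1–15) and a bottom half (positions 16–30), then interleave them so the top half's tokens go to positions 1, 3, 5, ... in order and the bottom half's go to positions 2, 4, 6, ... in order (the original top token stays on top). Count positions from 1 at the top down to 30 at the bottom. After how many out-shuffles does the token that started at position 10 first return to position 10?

Follow position 10 under repeated out-shuffles:
10 → 19 → 8 → 15 → 29 → 28 → 26 → 22 → ... → 10 (length 28)
It first returns after 28 out-shuffles.

28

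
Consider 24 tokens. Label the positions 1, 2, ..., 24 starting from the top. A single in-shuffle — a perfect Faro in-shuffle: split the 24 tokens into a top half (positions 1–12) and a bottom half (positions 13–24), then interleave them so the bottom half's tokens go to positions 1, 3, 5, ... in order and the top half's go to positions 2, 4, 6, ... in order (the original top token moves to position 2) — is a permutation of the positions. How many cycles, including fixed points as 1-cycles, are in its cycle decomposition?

Trace each unvisited position around until it returns:
(1 2 4 8 16 7 ... len 20) (5 10 20 15)
2 cycles in total.

2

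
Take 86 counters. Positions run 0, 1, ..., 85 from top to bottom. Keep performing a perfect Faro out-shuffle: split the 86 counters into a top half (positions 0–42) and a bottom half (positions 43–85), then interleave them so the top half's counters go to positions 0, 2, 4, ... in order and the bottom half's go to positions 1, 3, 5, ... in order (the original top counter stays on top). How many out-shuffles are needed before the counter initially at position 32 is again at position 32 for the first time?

8

Follow position 32 under repeated out-shuffles:
32 → 64 → 43 → 1 → 2 → 4 → 8 → 16 → 32
It first returns after 8 out-shuffles.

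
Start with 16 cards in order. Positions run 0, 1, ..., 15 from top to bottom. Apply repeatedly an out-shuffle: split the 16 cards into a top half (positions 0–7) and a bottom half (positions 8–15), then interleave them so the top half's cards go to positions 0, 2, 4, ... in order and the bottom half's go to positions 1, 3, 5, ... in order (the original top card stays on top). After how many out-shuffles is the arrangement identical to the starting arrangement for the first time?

The out-shuffle permutes the 16 positions with cycle lengths [1, 1, 2, 4, 4, 4].
Every card is home exactly when every cycle has completed a whole number of laps, i.e. after lcm(1, 2, 4) = 4 out-shuffles.

4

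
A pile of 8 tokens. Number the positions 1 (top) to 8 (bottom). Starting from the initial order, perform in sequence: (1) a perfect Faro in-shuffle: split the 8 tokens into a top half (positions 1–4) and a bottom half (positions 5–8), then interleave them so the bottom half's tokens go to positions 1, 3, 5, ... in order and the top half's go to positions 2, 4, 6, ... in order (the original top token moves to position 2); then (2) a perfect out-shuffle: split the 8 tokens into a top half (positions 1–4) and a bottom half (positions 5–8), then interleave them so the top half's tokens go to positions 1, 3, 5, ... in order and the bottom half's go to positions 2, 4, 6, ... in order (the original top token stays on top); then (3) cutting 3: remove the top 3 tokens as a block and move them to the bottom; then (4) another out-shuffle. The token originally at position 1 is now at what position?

8

Track the token from position 1 forward through each operation:
  after op 1 (in-shuffle): 1 → 2
  after op 2 (out-shuffle): 2 → 3
  after op 3 (cut 3): 3 → 8
  after op 4 (out-shuffle): 8 → 8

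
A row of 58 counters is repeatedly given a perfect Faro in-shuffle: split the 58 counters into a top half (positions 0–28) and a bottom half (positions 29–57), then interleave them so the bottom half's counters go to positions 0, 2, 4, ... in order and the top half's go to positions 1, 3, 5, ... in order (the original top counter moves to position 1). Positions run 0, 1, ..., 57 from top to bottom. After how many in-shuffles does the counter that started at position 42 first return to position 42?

Follow position 42 under repeated in-shuffles:
42 → 26 → 53 → 48 → 38 → 18 → 37 → 16 → ... → 42 (length 58)
It first returns after 58 in-shuffles.

58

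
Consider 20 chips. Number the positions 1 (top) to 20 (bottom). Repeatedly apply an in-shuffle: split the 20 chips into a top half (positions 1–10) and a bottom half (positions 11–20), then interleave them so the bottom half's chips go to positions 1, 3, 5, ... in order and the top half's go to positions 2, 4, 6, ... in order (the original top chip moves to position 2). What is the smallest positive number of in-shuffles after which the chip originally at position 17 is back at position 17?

6

Follow position 17 under repeated in-shuffles:
17 → 13 → 5 → 10 → 20 → 19 → 17
It first returns after 6 in-shuffles.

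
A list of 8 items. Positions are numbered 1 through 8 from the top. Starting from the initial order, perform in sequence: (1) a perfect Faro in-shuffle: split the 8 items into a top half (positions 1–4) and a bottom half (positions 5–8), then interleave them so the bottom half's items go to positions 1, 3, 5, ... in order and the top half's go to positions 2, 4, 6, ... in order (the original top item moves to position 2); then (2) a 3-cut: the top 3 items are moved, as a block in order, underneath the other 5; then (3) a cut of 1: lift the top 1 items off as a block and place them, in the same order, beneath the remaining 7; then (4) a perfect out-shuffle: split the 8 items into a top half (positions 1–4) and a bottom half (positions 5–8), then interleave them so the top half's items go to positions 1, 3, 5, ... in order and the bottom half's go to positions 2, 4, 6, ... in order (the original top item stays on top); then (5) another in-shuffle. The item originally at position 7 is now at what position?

Track the item from position 7 forward through each operation:
  after op 1 (in-shuffle): 7 → 5
  after op 2 (cut 3): 5 → 2
  after op 3 (cut 1): 2 → 1
  after op 4 (out-shuffle): 1 → 1
  after op 5 (in-shuffle): 1 → 2

2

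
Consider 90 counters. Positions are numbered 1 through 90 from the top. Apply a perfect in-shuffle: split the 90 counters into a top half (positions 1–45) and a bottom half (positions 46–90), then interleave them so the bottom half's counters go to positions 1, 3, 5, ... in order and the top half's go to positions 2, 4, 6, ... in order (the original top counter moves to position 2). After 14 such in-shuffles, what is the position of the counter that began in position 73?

19

Track position through each in-shuffle: 73 → 55 → 19 → 38 → 76 → ... (continuing for 14 shuffles total) → 19.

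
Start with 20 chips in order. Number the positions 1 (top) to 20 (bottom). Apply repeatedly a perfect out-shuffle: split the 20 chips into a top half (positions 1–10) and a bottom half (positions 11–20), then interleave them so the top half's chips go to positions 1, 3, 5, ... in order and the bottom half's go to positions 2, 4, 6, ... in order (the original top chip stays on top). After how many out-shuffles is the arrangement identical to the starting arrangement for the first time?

The out-shuffle permutes the 20 positions with cycle lengths [1, 1, 18].
Every chip is home exactly when every cycle has completed a whole number of laps, i.e. after lcm(1, 18) = 18 out-shuffles.

18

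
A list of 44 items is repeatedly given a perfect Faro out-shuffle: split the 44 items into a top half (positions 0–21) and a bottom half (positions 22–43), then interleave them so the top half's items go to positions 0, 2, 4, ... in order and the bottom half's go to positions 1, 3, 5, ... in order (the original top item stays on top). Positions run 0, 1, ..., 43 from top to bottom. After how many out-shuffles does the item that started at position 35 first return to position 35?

14

Follow position 35 under repeated out-shuffles:
35 → 27 → 11 → 22 → 1 → 2 → 4 → 8 → 16 → 32 → 21 → 42 → 41 → 39 → 35
It first returns after 14 out-shuffles.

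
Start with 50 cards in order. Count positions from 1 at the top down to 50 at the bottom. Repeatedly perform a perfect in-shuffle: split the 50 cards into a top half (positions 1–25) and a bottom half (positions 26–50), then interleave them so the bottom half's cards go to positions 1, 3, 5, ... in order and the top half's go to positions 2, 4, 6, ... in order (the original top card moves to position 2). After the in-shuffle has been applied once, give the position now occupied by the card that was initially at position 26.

1

Track the card's position through each in-shuffle:
26 → 1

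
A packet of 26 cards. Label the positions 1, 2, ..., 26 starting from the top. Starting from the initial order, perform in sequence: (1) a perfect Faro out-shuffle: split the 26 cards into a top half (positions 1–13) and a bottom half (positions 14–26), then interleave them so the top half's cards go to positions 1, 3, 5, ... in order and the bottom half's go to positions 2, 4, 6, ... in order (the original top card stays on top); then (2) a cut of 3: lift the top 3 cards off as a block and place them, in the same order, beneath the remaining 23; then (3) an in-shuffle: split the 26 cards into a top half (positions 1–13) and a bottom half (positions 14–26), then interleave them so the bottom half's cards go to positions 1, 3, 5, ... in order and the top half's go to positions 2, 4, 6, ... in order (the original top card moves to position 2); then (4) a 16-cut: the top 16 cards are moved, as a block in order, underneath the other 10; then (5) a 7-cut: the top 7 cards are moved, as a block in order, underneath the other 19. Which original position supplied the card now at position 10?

23

Undo the operations in reverse order, starting from position 10:
  undo op 5 (cut 7): 10 ← 17
  undo op 4 (cut 16): 17 ← 7
  undo op 3 (in-shuffle, from bottom half): 7 ← 17
  undo op 2 (cut 3): 17 ← 20
  undo op 1 (out-shuffle, from bottom half): 20 ← 23
So the card at position 10 came from original position 23.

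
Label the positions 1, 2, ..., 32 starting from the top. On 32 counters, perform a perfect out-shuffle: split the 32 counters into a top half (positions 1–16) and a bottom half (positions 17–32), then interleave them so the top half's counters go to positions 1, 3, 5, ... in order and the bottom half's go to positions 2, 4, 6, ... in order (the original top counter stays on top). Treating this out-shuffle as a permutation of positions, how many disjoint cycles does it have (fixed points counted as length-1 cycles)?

8

Trace each unvisited position around until it returns:
(1) (2 3 5 9 17) (4 7 13 25 18) (6 11 21 10 19) (8 15 29 26 20) (12 23 14 27 22) (16 31 30 28 24) (32)
8 cycles in total.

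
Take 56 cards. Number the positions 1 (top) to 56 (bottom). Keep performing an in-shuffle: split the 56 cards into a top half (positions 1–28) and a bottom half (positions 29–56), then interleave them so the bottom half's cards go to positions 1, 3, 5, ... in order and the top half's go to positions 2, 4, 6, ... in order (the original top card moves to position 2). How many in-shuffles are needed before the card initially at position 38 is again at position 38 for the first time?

2

Follow position 38 under repeated in-shuffles:
38 → 19 → 38
It first returns after 2 in-shuffles.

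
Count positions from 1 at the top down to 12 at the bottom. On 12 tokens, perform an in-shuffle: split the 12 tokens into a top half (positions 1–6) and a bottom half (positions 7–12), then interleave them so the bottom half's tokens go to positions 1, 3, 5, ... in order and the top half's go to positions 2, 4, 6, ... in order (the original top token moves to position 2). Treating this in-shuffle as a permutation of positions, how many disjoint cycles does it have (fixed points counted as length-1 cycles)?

1

Trace each unvisited position around until it returns:
(1 2 4 8 3 6 ... len 12)
1 cycle in total.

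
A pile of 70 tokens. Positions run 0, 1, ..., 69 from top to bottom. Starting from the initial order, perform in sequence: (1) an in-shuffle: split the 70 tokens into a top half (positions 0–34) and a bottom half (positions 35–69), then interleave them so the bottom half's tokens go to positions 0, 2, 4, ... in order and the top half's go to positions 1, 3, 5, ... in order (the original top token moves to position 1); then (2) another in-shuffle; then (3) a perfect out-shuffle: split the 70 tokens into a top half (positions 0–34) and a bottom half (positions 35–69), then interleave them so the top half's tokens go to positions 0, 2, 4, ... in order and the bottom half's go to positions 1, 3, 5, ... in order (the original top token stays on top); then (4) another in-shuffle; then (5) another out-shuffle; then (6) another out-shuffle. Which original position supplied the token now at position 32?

Undo the operations in reverse order, starting from position 32:
  undo op 6 (out-shuffle, from top half): 32 ← 16
  undo op 5 (out-shuffle, from top half): 16 ← 8
  undo op 4 (in-shuffle, from bottom half): 8 ← 39
  undo op 3 (out-shuffle, from bottom half): 39 ← 54
  undo op 2 (in-shuffle, from bottom half): 54 ← 62
  undo op 1 (in-shuffle, from bottom half): 62 ← 66
So the token at position 32 came from original position 66.

66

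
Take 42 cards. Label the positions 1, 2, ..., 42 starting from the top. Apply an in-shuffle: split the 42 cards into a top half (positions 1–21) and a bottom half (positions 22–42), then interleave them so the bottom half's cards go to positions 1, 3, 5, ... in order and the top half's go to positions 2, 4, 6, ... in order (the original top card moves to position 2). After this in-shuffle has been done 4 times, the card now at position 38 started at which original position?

Work backwards from position 38, undoing one in-shuffle at a time:
38 ← 19 ← 31 ← 37 ← 40
So the card now at position 38 started at position 40.

40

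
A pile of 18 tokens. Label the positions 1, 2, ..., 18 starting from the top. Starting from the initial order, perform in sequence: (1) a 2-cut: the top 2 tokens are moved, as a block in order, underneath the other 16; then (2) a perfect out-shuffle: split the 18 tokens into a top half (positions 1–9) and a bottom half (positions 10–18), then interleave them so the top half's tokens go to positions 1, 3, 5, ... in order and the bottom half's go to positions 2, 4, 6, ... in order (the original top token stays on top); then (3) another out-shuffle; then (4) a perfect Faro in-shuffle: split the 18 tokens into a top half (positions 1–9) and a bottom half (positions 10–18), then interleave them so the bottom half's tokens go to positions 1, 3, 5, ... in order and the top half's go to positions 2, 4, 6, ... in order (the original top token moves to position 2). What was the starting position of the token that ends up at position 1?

Undo the operations in reverse order, starting from position 1:
  undo op 4 (in-shuffle, from bottom half): 1 ← 10
  undo op 3 (out-shuffle, from bottom half): 10 ← 14
  undo op 2 (out-shuffle, from bottom half): 14 ← 16
  undo op 1 (cut 2): 16 ← 18
So the token at position 1 came from original position 18.

18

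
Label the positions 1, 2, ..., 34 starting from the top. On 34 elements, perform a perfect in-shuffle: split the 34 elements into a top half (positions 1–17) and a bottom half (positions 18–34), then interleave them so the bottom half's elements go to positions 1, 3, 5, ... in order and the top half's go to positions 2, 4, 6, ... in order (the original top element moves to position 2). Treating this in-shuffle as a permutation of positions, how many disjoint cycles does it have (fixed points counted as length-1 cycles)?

Trace each unvisited position around until it returns:
(1 2 4 8 16 32 ... len 12) (3 6 12 24 13 26 ... len 12) (5 10 20) (7 14 28 21) (15 30 25)
5 cycles in total.

5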